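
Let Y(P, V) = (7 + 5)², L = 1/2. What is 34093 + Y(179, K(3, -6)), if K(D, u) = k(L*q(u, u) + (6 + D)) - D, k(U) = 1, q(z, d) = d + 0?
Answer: 34237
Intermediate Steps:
L = ½ ≈ 0.50000
q(z, d) = d
K(D, u) = 1 - D
Y(P, V) = 144 (Y(P, V) = 12² = 144)
34093 + Y(179, K(3, -6)) = 34093 + 144 = 34237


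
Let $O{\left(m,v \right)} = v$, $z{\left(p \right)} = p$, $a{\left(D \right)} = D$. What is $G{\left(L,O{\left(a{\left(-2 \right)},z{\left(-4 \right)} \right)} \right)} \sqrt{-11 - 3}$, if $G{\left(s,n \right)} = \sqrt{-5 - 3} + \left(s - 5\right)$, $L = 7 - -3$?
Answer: $- 4 \sqrt{7} + 5 i \sqrt{14} \approx -10.583 + 18.708 i$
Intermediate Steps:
$L = 10$ ($L = 7 + 3 = 10$)
$G{\left(s,n \right)} = -5 + s + 2 i \sqrt{2}$ ($G{\left(s,n \right)} = \sqrt{-8} + \left(-5 + s\right) = 2 i \sqrt{2} + \left(-5 + s\right) = -5 + s + 2 i \sqrt{2}$)
$G{\left(L,O{\left(a{\left(-2 \right)},z{\left(-4 \right)} \right)} \right)} \sqrt{-11 - 3} = \left(-5 + 10 + 2 i \sqrt{2}\right) \sqrt{-11 - 3} = \left(5 + 2 i \sqrt{2}\right) \sqrt{-14} = \left(5 + 2 i \sqrt{2}\right) i \sqrt{14} = i \sqrt{14} \left(5 + 2 i \sqrt{2}\right)$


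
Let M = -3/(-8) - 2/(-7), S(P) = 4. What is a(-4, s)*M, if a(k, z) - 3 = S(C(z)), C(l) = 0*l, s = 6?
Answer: 37/8 ≈ 4.6250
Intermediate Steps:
C(l) = 0
a(k, z) = 7 (a(k, z) = 3 + 4 = 7)
M = 37/56 (M = -3*(-⅛) - 2*(-⅐) = 3/8 + 2/7 = 37/56 ≈ 0.66071)
a(-4, s)*M = 7*(37/56) = 37/8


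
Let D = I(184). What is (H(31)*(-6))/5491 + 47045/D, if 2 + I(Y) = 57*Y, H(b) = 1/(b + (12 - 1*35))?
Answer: 516632461/115157252 ≈ 4.4863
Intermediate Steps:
H(b) = 1/(-23 + b) (H(b) = 1/(b + (12 - 35)) = 1/(b - 23) = 1/(-23 + b))
I(Y) = -2 + 57*Y
D = 10486 (D = -2 + 57*184 = -2 + 10488 = 10486)
(H(31)*(-6))/5491 + 47045/D = (-6/(-23 + 31))/5491 + 47045/10486 = (-6/8)*(1/5491) + 47045*(1/10486) = ((⅛)*(-6))*(1/5491) + 47045/10486 = -¾*1/5491 + 47045/10486 = -3/21964 + 47045/10486 = 516632461/115157252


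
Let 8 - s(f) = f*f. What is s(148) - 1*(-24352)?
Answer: 2456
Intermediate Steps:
s(f) = 8 - f² (s(f) = 8 - f*f = 8 - f²)
s(148) - 1*(-24352) = (8 - 1*148²) - 1*(-24352) = (8 - 1*21904) + 24352 = (8 - 21904) + 24352 = -21896 + 24352 = 2456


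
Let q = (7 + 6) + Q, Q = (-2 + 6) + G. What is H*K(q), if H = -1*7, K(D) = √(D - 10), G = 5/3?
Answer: -7*√78/3 ≈ -20.607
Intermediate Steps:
G = 5/3 (G = 5*(⅓) = 5/3 ≈ 1.6667)
Q = 17/3 (Q = (-2 + 6) + 5/3 = 4 + 5/3 = 17/3 ≈ 5.6667)
q = 56/3 (q = (7 + 6) + 17/3 = 13 + 17/3 = 56/3 ≈ 18.667)
K(D) = √(-10 + D)
H = -7
H*K(q) = -7*√(-10 + 56/3) = -7*√78/3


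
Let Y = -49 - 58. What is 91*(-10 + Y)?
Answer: -10647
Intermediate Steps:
Y = -107
91*(-10 + Y) = 91*(-10 - 107) = 91*(-117) = -10647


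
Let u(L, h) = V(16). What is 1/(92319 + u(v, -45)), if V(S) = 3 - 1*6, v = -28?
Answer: 1/92316 ≈ 1.0832e-5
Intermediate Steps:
V(S) = -3 (V(S) = 3 - 6 = -3)
u(L, h) = -3
1/(92319 + u(v, -45)) = 1/(92319 - 3) = 1/92316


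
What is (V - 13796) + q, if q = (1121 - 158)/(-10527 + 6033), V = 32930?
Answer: 267873/14 ≈ 19134.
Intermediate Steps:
q = -3/14 (q = 963/(-4494) = 963*(-1/4494) = -3/14 ≈ -0.21429)
(V - 13796) + q = (32930 - 13796) - 3/14 = 19134 - 3/14 = 267873/14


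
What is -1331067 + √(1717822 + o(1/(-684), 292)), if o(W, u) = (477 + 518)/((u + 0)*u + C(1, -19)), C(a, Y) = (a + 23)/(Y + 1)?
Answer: -1331067 + √28098200322537787/127894 ≈ -1.3298e+6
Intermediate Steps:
C(a, Y) = (23 + a)/(1 + Y)
o(W, u) = 995/(-4/3 + u²) (o(W, u) = (477 + 518)/((u + 0)*u + (23 + 1)/(1 - 19)) = 995/(u*u + 24/(-18)) = 995/(u² - 1/18*24) = 995/(u² - 4/3) = 995/(-4/3 + u²))
-1331067 + √(1717822 + o(1/(-684), 292)) = -1331067 + √(1717822 + 2985/(-4 + 3*292²)) = -1331067 + √(1717822 + 2985/(-4 + 3*85264)) = -1331067 + √(1717822 + 2985/(-4 + 255792)) = -1331067 + √(1717822 + 2985/255788) = -1331067 + √(439398256721/255788) = -1331067 + √28098200322537787/127894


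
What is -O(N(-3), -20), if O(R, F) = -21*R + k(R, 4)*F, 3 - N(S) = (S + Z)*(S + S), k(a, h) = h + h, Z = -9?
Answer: -1289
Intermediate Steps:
k(a, h) = 2*h
N(S) = 3 - 2*S*(-9 + S) (N(S) = 3 - (S - 9)*(S + S) = 3 - (-9 + S)*2*S = 3 - 2*S*(-9 + S))
O(R, F) = -21*R + 8*F (O(R, F) = -21*R + (2*4)*F = -21*R + 8*F)
-O(N(-3), -20) = -(-21*(3 - 2*(-3)² + 18*(-3)) + 8*(-20)) = -(-21*(3 - 2*9 - 54) - 160) = -(-21*(3 - 18 - 54) - 160) = -(-21*(-69) - 160) = -(1449 - 160) = -1*1289 = -1289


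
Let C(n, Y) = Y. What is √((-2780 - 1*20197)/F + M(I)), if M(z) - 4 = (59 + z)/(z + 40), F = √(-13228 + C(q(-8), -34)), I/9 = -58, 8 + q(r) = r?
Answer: √(50673939686382 + 17698498890894*I*√13262)/3196142 ≈ 10.113 + 9.8646*I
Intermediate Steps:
q(r) = -8 + r
I = -522 (I = 9*(-58) = -522)
F = I*√13262 (F = √(-13228 - 34) = √(-13262) = I*√13262 ≈ 115.16*I)
M(z) = 4 + (59 + z)/(40 + z) (M(z) = 4 + (59 + z)/(z + 40) = 4 + (59 + z)/(40 + z))
√((-2780 - 1*20197)/F + M(I)) = √((-2780 - 1*20197)/((I*√13262)) + (219 + 5*(-522))/(40 - 522)) = √((-2780 - 20197)*(-I*√13262/13262) + (219 - 2610)/(-482)) = √(-(-22977)*I*√13262/13262 - 1/482*(-2391)) = √(22977*I*√13262/13262 + 2391/482) = √(2391/482 + 22977*I*√13262/13262)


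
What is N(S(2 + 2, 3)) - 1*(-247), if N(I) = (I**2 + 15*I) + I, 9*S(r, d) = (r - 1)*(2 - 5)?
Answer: 232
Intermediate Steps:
S(r, d) = 1/3 - r/3 (S(r, d) = ((r - 1)*(2 - 5))/9 = ((-1 + r)*(-3))/9 = (3 - 3*r)/9 = 1/3 - r/3)
N(I) = I**2 + 16*I
N(S(2 + 2, 3)) - 1*(-247) = (1/3 - (2 + 2)/3)*(16 + (1/3 - (2 + 2)/3)) - 1*(-247) = (1/3 - 1/3*4)*(16 + (1/3 - 1/3*4)) + 247 = (1/3 - 4/3)*(16 + (1/3 - 4/3)) + 247 = -(16 - 1) + 247 = -1*15 + 247 = -15 + 247 = 232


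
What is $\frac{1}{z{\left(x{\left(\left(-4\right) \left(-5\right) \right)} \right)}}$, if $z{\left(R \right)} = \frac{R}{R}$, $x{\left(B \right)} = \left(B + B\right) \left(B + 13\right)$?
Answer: $1$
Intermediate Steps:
$x{\left(B \right)} = 2 B \left(13 + B\right)$
$z{\left(R \right)} = 1$
$\frac{1}{z{\left(x{\left(\left(-4\right) \left(-5\right) \right)} \right)}} = 1^{-1} = 1$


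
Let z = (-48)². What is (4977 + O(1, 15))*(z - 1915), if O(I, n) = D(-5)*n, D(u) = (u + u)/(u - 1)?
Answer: 1945778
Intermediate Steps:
D(u) = 2*u/(-1 + u) (D(u) = (2*u)/(-1 + u) = 2*u/(-1 + u))
z = 2304
O(I, n) = 5*n/3 (O(I, n) = (2*(-5)/(-1 - 5))*n = (2*(-5)/(-6))*n = (2*(-5)*(-⅙))*n = 5*n/3)
(4977 + O(1, 15))*(z - 1915) = (4977 + (5/3)*15)*(2304 - 1915) = (4977 + 25)*389 = 5002*389 = 1945778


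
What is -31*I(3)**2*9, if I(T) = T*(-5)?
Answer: -62775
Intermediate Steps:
I(T) = -5*T
-31*I(3)**2*9 = -31*(-5*3)**2*9 = -31*(-15)**2*9 = -31*225*9 = -6975*9 = -62775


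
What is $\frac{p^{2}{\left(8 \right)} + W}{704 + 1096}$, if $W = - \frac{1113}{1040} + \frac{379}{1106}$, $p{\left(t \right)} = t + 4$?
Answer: $\frac{82398871}{1035216000} \approx 0.079596$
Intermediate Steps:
$p{\left(t \right)} = 4 + t$
$W = - \frac{418409}{575120}$ ($W = \left(-1113\right) \frac{1}{1040} + 379 \cdot \frac{1}{1106} = - \frac{1113}{1040} + \frac{379}{1106} = - \frac{418409}{575120} \approx -0.72752$)
$\frac{p^{2}{\left(8 \right)} + W}{704 + 1096} = \frac{\left(4 + 8\right)^{2} - \frac{418409}{575120}}{704 + 1096} = \frac{12^{2} - \frac{418409}{575120}}{1800} = \left(144 - \frac{418409}{575120}\right) \frac{1}{1800} = \frac{82398871}{575120} \cdot \frac{1}{1800} = \frac{82398871}{1035216000}$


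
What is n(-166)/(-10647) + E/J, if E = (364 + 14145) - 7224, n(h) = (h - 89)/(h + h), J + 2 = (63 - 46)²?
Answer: 1226236855/48308988 ≈ 25.383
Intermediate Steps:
J = 287 (J = -2 + (63 - 46)² = -2 + 17² = -2 + 289 = 287)
n(h) = (-89 + h)/(2*h) (n(h) = (-89 + h)/((2*h)) = (-89 + h)*(1/(2*h)) = (-89 + h)/(2*h))
E = 7285 (E = 14509 - 7224 = 7285)
n(-166)/(-10647) + E/J = ((½)*(-89 - 166)/(-166))/(-10647) + 7285/287 = ((½)*(-1/166)*(-255))*(-1/10647) + 7285*(1/287) = (255/332)*(-1/10647) + 7285/287 = -85/1178268 + 7285/287 = 1226236855/48308988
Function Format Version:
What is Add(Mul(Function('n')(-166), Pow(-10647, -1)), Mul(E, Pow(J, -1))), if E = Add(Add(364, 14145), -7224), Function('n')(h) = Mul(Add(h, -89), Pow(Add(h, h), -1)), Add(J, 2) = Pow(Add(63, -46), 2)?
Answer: Rational(1226236855, 48308988) ≈ 25.383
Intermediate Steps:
J = 287 (J = Add(-2, Pow(Add(63, -46), 2)) = Add(-2, Pow(17, 2)) = Add(-2, 289) = 287)
Function('n')(h) = Mul(Rational(1, 2), Pow(h, -1), Add(-89, h)) (Function('n')(h) = Mul(Add(-89, h), Pow(Mul(2, h), -1)) = Mul(Add(-89, h), Mul(Rational(1, 2), Pow(h, -1))) = Mul(Rational(1, 2), Pow(h, -1), Add(-89, h)))
E = 7285 (E = Add(14509, -7224) = 7285)
Add(Mul(Function('n')(-166), Pow(-10647, -1)), Mul(E, Pow(J, -1))) = Add(Mul(Mul(Rational(1, 2), Pow(-166, -1), Add(-89, -166)), Pow(-10647, -1)), Mul(7285, Pow(287, -1))) = Add(Mul(Mul(Rational(1, 2), Rational(-1, 166), -255), Rational(-1, 10647)), Mul(7285, Rational(1, 287))) = Add(Mul(Rational(255, 332), Rational(-1, 10647)), Rational(7285, 287)) = Add(Rational(-85, 1178268), Rational(7285, 287)) = Rational(1226236855, 48308988)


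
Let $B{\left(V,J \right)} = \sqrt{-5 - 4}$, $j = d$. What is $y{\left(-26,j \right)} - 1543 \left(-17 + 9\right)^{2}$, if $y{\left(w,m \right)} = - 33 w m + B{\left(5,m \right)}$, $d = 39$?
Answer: $-65290 + 3 i \approx -65290.0 + 3.0 i$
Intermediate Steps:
$j = 39$
$B{\left(V,J \right)} = 3 i$ ($B{\left(V,J \right)} = \sqrt{-9} = 3 i$)
$y{\left(w,m \right)} = 3 i - 33 m w$ ($y{\left(w,m \right)} = - 33 w m + 3 i = - 33 m w + 3 i = 3 i - 33 m w$)
$y{\left(-26,j \right)} - 1543 \left(-17 + 9\right)^{2} = \left(3 i - 1287 \left(-26\right)\right) - 1543 \left(-17 + 9\right)^{2} = \left(3 i + 33462\right) - 1543 \left(-8\right)^{2} = \left(33462 + 3 i\right) - 98752 = -65290 + 3 i$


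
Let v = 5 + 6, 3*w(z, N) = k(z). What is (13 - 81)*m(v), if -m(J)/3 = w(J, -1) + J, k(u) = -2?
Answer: 2108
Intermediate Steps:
w(z, N) = -⅔ (w(z, N) = (⅓)*(-2) = -⅔)
v = 11
m(J) = 2 - 3*J (m(J) = -3*(-⅔ + J) = 2 - 3*J)
(13 - 81)*m(v) = (13 - 81)*(2 - 3*11) = -68*(2 - 33) = -68*(-31) = 2108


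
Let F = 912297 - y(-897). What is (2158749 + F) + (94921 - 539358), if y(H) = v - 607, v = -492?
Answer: 2627708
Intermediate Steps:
y(H) = -1099 (y(H) = -492 - 607 = -1099)
F = 913396 (F = 912297 - 1*(-1099) = 912297 + 1099 = 913396)
(2158749 + F) + (94921 - 539358) = (2158749 + 913396) + (94921 - 539358) = 3072145 - 444437 = 2627708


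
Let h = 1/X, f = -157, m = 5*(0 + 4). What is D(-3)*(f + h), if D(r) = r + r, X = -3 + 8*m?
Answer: 147888/157 ≈ 941.96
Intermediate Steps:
m = 20 (m = 5*4 = 20)
X = 157 (X = -3 + 8*20 = -3 + 160 = 157)
D(r) = 2*r
h = 1/157 ≈ 0.0063694
D(-3)*(f + h) = (2*(-3))*(-157 + 1/157) = -6*(-24648/157) = 147888/157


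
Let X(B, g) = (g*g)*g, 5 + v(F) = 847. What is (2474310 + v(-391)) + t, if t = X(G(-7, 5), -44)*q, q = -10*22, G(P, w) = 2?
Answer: 21215632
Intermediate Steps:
v(F) = 842 (v(F) = -5 + 847 = 842)
X(B, g) = g³ (X(B, g) = g²*g = g³)
q = -220
t = 18740480 (t = (-44)³*(-220) = -85184*(-220) = 18740480)
(2474310 + v(-391)) + t = (2474310 + 842) + 18740480 = 2475152 + 18740480 = 21215632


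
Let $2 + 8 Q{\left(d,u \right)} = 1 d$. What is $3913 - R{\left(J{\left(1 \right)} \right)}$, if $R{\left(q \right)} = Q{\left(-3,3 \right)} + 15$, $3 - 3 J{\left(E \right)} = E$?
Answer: $\frac{31189}{8} \approx 3898.6$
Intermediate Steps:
$J{\left(E \right)} = 1 - \frac{E}{3}$
$Q{\left(d,u \right)} = - \frac{1}{4} + \frac{d}{8}$ ($Q{\left(d,u \right)} = - \frac{1}{4} + \frac{1 d}{8} = - \frac{1}{4} + \frac{d}{8}$)
$R{\left(q \right)} = \frac{115}{8}$ ($R{\left(q \right)} = \left(- \frac{1}{4} + \frac{1}{8} \left(-3\right)\right) + 15 = \left(- \frac{1}{4} - \frac{3}{8}\right) + 15 = - \frac{5}{8} + 15 = \frac{115}{8}$)
$3913 - R{\left(J{\left(1 \right)} \right)} = 3913 - \frac{115}{8} = \frac{31189}{8}$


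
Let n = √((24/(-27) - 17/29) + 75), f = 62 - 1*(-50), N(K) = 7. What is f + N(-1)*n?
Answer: 112 + 7*√556510/87 ≈ 172.02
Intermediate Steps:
f = 112 (f = 62 + 50 = 112)
n = √556510/87 (n = √((24*(-1/27) - 17*1/29) + 75) = √((-8/9 - 17/29) + 75) = √(-385/261 + 75) = √(19190/261) = √556510/87 ≈ 8.5747)
f + N(-1)*n = 112 + 7*(√556510/87) = 112 + 7*√556510/87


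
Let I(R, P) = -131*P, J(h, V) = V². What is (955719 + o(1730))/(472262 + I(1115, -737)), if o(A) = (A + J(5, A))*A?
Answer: 1727221873/189603 ≈ 9109.7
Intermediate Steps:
o(A) = A*(A + A²) (o(A) = (A + A²)*A = A*(A + A²))
(955719 + o(1730))/(472262 + I(1115, -737)) = (955719 + 1730²*(1 + 1730))/(472262 - 131*(-737)) = (955719 + 2992900*1731)/(472262 + 96547) = (955719 + 5180709900)/568809 = 5181665619*(1/568809) = 1727221873/189603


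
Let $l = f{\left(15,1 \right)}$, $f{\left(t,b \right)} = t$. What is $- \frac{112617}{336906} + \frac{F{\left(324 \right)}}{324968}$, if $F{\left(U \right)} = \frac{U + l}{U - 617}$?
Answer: $- \frac{198574298873}{594050278136} \approx -0.33427$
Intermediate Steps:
$l = 15$
$F{\left(U \right)} = \frac{15 + U}{-617 + U}$ ($F{\left(U \right)} = \frac{U + 15}{U - 617} = \frac{15 + U}{-617 + U}$)
$- \frac{112617}{336906} + \frac{F{\left(324 \right)}}{324968} = - \frac{112617}{336906} + \frac{\frac{1}{-617 + 324} \left(15 + 324\right)}{324968} = \left(-112617\right) \frac{1}{336906} + \frac{1}{-293} \cdot 339 \cdot \frac{1}{324968} = - \frac{4171}{12478} + \left(- \frac{1}{293}\right) 339 \cdot \frac{1}{324968} = - \frac{4171}{12478} - \frac{339}{95215624} = - \frac{198574298873}{594050278136}$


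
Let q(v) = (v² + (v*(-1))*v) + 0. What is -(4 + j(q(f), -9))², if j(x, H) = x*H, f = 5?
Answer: -16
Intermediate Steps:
q(v) = 0 (q(v) = (v² + (-v)*v) + 0 = (v² - v²) + 0 = 0 + 0 = 0)
j(x, H) = H*x
-(4 + j(q(f), -9))² = -(4 - 9*0)² = -(4 + 0)² = -1*4² = -1*16 = -16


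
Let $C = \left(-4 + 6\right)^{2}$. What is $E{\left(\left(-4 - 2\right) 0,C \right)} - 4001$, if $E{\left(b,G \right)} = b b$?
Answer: $-4001$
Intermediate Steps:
$C = 4$ ($C = 2^{2} = 4$)
$E{\left(b,G \right)} = b^{2}$
$E{\left(\left(-4 - 2\right) 0,C \right)} - 4001 = \left(\left(-4 - 2\right) 0\right)^{2} - 4001 = \left(\left(-6\right) 0\right)^{2} - 4001 = 0^{2} - 4001 = 0 - 4001 = -4001$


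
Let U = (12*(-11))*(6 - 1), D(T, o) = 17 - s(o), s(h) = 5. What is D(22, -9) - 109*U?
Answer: 71952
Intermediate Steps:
D(T, o) = 12 (D(T, o) = 17 - 1*5 = 17 - 5 = 12)
U = -660 (U = -132*5 = -660)
D(22, -9) - 109*U = 12 - 109*(-660) = 12 + 71940 = 71952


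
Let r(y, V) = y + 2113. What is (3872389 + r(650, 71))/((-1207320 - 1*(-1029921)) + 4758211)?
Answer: 968788/1145203 ≈ 0.84595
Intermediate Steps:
r(y, V) = 2113 + y
(3872389 + r(650, 71))/((-1207320 - 1*(-1029921)) + 4758211) = (3872389 + (2113 + 650))/((-1207320 - 1*(-1029921)) + 4758211) = (3872389 + 2763)/((-1207320 + 1029921) + 4758211) = 3875152/(-177399 + 4758211) = 3875152/4580812 = 3875152*(1/4580812) = 968788/1145203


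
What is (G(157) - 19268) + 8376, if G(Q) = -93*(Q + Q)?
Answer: -40094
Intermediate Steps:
G(Q) = -186*Q
(G(157) - 19268) + 8376 = (-186*157 - 19268) + 8376 = (-29202 - 19268) + 8376 = -48470 + 8376 = -40094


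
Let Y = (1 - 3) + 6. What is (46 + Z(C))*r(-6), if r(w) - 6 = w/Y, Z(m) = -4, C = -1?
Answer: 189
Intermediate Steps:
Y = 4 (Y = -2 + 6 = 4)
r(w) = 6 + w/4
(46 + Z(C))*r(-6) = (46 - 4)*(6 + (¼)*(-6)) = 42*(6 - 3/2) = 42*(9/2) = 189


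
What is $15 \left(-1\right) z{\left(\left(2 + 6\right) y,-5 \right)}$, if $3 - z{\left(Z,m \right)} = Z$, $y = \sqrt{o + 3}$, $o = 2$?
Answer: $-45 + 120 \sqrt{5} \approx 223.33$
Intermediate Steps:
$y = \sqrt{5}$ ($y = \sqrt{2 + 3} = \sqrt{5} \approx 2.2361$)
$z{\left(Z,m \right)} = 3 - Z$
$15 \left(-1\right) z{\left(\left(2 + 6\right) y,-5 \right)} = 15 \left(-1\right) \left(3 - \left(2 + 6\right) \sqrt{5}\right) = - 15 \left(3 - 8 \sqrt{5}\right) = -45 + 120 \sqrt{5}$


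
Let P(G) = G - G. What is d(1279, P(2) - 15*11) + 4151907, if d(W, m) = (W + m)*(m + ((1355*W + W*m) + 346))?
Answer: 1699872681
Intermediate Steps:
P(G) = 0
d(W, m) = (W + m)*(346 + m + 1355*W + W*m) (d(W, m) = (W + m)*(m + (346 + 1355*W + W*m)) = (W + m)*(346 + m + 1355*W + W*m))
d(1279, P(2) - 15*11) + 4151907 = ((0 - 15*11)**2 + 346*1279 + 346*(0 - 15*11) + 1355*1279**2 + 1279*(0 - 15*11)**2 + (0 - 15*11)*1279**2 + 1356*1279*(0 - 15*11)) + 4151907 = ((0 - 165)**2 + 442534 + 346*(0 - 165) + 1355*1635841 + 1279*(0 - 165)**2 + (0 - 165)*1635841 + 1356*1279*(0 - 165)) + 4151907 = ((-165)**2 + 442534 + 346*(-165) + 2216564555 + 1279*(-165)**2 - 165*1635841 + 1356*1279*(-165)) + 4151907 = (27225 + 442534 - 57090 + 2216564555 + 1279*27225 - 269913765 - 286163460) + 4151907 = (27225 + 442534 - 57090 + 2216564555 + 34820775 - 269913765 - 286163460) + 4151907 = 1695720774 + 4151907 = 1699872681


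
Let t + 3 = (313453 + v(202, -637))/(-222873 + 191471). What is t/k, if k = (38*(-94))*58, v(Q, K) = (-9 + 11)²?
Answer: 407663/6505740752 ≈ 6.2662e-5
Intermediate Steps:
v(Q, K) = 4 (v(Q, K) = 2² = 4)
k = -207176 (k = -3572*58 = -207176)
t = -407663/31402 (t = -3 + (313453 + 4)/(-222873 + 191471) = -3 + 313457/(-31402) = -3 + 313457*(-1/31402) = -3 - 313457/31402 = -407663/31402 ≈ -12.982)
t/k = -407663/31402/(-207176) = -407663/31402*(-1/207176) = 407663/6505740752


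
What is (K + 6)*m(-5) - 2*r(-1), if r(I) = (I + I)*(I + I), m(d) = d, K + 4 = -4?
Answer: 2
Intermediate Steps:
K = -8 (K = -4 - 4 = -8)
r(I) = 4*I**2 (r(I) = (2*I)*(2*I) = 4*I**2)
(K + 6)*m(-5) - 2*r(-1) = (-8 + 6)*(-5) - 8*(-1)**2 = -2*(-5) - 8 = 10 - 2*4 = 10 - 8 = 2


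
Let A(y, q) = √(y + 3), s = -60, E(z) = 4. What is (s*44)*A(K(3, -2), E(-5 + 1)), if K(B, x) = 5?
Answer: -5280*√2 ≈ -7467.0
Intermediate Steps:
A(y, q) = √(3 + y)
(s*44)*A(K(3, -2), E(-5 + 1)) = (-60*44)*√(3 + 5) = -5280*√2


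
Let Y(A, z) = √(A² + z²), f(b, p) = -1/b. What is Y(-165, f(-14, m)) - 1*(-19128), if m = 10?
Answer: 19128 + √5336101/14 ≈ 19293.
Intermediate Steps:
Y(-165, f(-14, m)) - 1*(-19128) = √((-165)² + (-1/(-14))²) - 1*(-19128) = √(27225 + (-1*(-1/14))²) + 19128 = √(27225 + (1/14)²) + 19128 = √(27225 + 1/196) + 19128 = √(5336101/196) + 19128 = √5336101/14 + 19128 = 19128 + √5336101/14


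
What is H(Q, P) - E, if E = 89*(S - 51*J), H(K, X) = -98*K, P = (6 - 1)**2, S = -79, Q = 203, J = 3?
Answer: 754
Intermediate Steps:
P = 25 (P = 5**2 = 25)
E = -20648 (E = 89*(-79 - 51*3) = 89*(-79 - 153) = 89*(-232) = -20648)
H(Q, P) - E = -98*203 - 1*(-20648) = -19894 + 20648 = 754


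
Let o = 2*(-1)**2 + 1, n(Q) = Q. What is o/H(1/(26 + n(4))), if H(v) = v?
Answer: 90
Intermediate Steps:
o = 3 (o = 2*1 + 1 = 2 + 1 = 3)
o/H(1/(26 + n(4))) = 3/1/(26 + 4) = 3/1/30 = 3/(1/30) = 30*3 = 90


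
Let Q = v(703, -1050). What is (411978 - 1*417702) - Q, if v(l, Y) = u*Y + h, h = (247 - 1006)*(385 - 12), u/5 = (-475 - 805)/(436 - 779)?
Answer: 14551767/49 ≈ 2.9698e+5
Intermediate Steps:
u = 6400/343 (u = 5*((-475 - 805)/(436 - 779)) = 5*(-1280/(-343)) = 5*(-1280*(-1/343)) = 5*(1280/343) = 6400/343 ≈ 18.659)
h = -283107 (h = -759*373 = -283107)
v(l, Y) = -283107 + 6400*Y/343 (v(l, Y) = 6400*Y/343 - 283107 = -283107 + 6400*Y/343)
Q = -14832243/49 (Q = -283107 + (6400/343)*(-1050) = -283107 - 960000/49 = -14832243/49 ≈ -3.0270e+5)
(411978 - 1*417702) - Q = (411978 - 1*417702) - 1*(-14832243/49) = (411978 - 417702) + 14832243/49 = -5724 + 14832243/49 = 14551767/49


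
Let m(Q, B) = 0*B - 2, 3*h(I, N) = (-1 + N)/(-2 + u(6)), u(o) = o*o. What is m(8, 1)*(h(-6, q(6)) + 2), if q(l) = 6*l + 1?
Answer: -80/17 ≈ -4.7059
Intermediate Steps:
u(o) = o²
q(l) = 1 + 6*l
h(I, N) = -1/102 + N/102 (h(I, N) = ((-1 + N)/(-2 + 6²))/3 = ((-1 + N)/(-2 + 36))/3 = ((-1 + N)/34)/3 = ((-1 + N)*(1/34))/3 = (-1/34 + N/34)/3 = -1/102 + N/102)
m(Q, B) = -2 (m(Q, B) = 0 - 2 = -2)
m(8, 1)*(h(-6, q(6)) + 2) = -2*((-1/102 + (1 + 6*6)/102) + 2) = -2*((-1/102 + (1 + 36)/102) + 2) = -2*((-1/102 + (1/102)*37) + 2) = -2*((-1/102 + 37/102) + 2) = -2*(6/17 + 2) = -2*40/17 = -80/17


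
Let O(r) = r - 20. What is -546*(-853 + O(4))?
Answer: 474474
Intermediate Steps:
O(r) = -20 + r
-546*(-853 + O(4)) = -546*(-853 + (-20 + 4)) = -546*(-853 - 16) = -546*(-869) = 474474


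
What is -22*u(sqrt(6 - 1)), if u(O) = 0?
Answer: 0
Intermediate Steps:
-22*u(sqrt(6 - 1)) = -22*0 = 0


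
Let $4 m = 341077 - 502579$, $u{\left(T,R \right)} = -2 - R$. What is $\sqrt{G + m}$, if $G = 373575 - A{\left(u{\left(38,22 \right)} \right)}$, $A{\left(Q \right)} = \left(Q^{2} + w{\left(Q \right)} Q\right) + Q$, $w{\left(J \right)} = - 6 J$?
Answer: $\frac{\sqrt{1344414}}{2} \approx 579.74$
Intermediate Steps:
$A{\left(Q \right)} = Q - 5 Q^{2}$ ($A{\left(Q \right)} = \left(Q^{2} + - 6 Q Q\right) + Q = \left(Q^{2} - 6 Q^{2}\right) + Q = - 5 Q^{2} + Q = Q - 5 Q^{2}$)
$G = 376479$ ($G = 373575 - \left(-2 - 22\right) \left(1 - 5 \left(-2 - 22\right)\right) = 373575 - - 24 \left(1 - -120\right) = 373575 - - 24 \left(1 + 120\right) = 373575 - \left(-24\right) 121 = 373575 - -2904 = 373575 + 2904 = 376479$)
$m = - \frac{80751}{2}$ ($m = \frac{341077 - 502579}{4} = \frac{1}{4} \left(-161502\right) = - \frac{80751}{2} \approx -40376.0$)
$\sqrt{G + m} = \sqrt{376479 - \frac{80751}{2}} = \sqrt{\frac{672207}{2}} = \frac{\sqrt{1344414}}{2}$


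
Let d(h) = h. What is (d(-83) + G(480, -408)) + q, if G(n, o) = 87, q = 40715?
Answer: 40719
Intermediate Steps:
(d(-83) + G(480, -408)) + q = (-83 + 87) + 40715 = 4 + 40715 = 40719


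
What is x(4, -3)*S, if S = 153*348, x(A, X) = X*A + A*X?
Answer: -1277856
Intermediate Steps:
x(A, X) = 2*A*X (x(A, X) = A*X + A*X = 2*A*X)
S = 53244
x(4, -3)*S = (2*4*(-3))*53244 = -24*53244 = -1277856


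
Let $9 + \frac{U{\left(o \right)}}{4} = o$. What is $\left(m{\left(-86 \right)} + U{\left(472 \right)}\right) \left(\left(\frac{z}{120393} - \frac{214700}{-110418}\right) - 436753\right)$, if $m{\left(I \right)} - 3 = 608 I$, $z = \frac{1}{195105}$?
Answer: $\frac{453406491139322472841486}{20584435766895} \approx 2.2027 \cdot 10^{10}$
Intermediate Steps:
$z = \frac{1}{195105} \approx 5.1254 \cdot 10^{-6}$
$U{\left(o \right)} = -36 + 4 o$
$m{\left(I \right)} = 3 + 608 I$
$\left(m{\left(-86 \right)} + U{\left(472 \right)}\right) \left(\left(\frac{z}{120393} - \frac{214700}{-110418}\right) - 436753\right) = \left(\left(3 + 608 \left(-86\right)\right) + \left(-36 + 4 \cdot 472\right)\right) \left(\left(\frac{1}{195105 \cdot 120393} - \frac{214700}{-110418}\right) - 436753\right) = \left(\left(3 - 52288\right) + \left(-36 + 1888\right)\right) \left(\left(\frac{1}{195105} \cdot \frac{1}{120393} - - \frac{107350}{55209}\right) - 436753\right) = \left(-52285 + 1852\right) \left(\left(\frac{1}{23489276265} + \frac{107350}{55209}\right) - 436753\right) = - 50433 \left(\frac{120074943195379}{61753307300685} - 436753\right) = \left(-50433\right) \left(- \frac{26970822148552880426}{61753307300685}\right) = \frac{453406491139322472841486}{20584435766895}$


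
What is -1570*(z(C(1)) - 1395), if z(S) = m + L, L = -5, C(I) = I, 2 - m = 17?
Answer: 2221550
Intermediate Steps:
m = -15 (m = 2 - 1*17 = 2 - 17 = -15)
z(S) = -20 (z(S) = -15 - 5 = -20)
-1570*(z(C(1)) - 1395) = -1570*(-20 - 1395) = -1570*(-1415) = 2221550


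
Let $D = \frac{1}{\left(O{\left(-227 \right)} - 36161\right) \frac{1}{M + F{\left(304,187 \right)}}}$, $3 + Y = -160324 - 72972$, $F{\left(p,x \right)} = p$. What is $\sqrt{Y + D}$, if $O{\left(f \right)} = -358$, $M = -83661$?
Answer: $\frac{2 i \sqrt{77783304642414}}{36519} \approx 483.01 i$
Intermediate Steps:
$Y = -233299$ ($Y = -3 - 233296 = -233299$)
$D = \frac{83357}{36519}$ ($D = \frac{1}{\left(-358 - 36161\right) \frac{1}{-83661 + 304}} = \frac{1}{\left(-36519\right) \frac{1}{-83357}} = \frac{1}{\left(-36519\right) \left(- \frac{1}{83357}\right)} = \frac{1}{\frac{36519}{83357}} = \frac{83357}{36519} \approx 2.2826$)
$\sqrt{Y + D} = \sqrt{-233299 + \frac{83357}{36519}} = \sqrt{- \frac{8519762824}{36519}} = \frac{2 i \sqrt{77783304642414}}{36519}$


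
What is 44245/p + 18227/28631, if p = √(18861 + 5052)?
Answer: 18227/28631 + 44245*√2657/7971 ≈ 286.76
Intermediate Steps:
p = 3*√2657 (p = √23913 = 3*√2657 ≈ 154.64)
44245/p + 18227/28631 = 44245/((3*√2657)) + 18227/28631 = 44245*(√2657/7971) + 18227*(1/28631) = 44245*√2657/7971 + 18227/28631 = 18227/28631 + 44245*√2657/7971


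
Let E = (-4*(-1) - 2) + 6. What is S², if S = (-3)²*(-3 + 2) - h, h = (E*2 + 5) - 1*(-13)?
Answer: 1849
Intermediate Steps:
E = 8 (E = (4 - 2) + 6 = 2 + 6 = 8)
h = 34 (h = (8*2 + 5) - 1*(-13) = (16 + 5) + 13 = 21 + 13 = 34)
S = -43 (S = (-3)²*(-3 + 2) - 1*34 = 9*(-1) - 34 = -9 - 34 = -43)
S² = (-43)² = 1849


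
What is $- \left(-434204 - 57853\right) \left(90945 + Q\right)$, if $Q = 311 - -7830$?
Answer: $48755959902$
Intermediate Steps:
$Q = 8141$ ($Q = 311 + 7830 = 8141$)
$- \left(-434204 - 57853\right) \left(90945 + Q\right) = - \left(-434204 - 57853\right) \left(90945 + 8141\right) = - \left(-492057\right) 99086 = \left(-1\right) \left(-48755959902\right) = 48755959902$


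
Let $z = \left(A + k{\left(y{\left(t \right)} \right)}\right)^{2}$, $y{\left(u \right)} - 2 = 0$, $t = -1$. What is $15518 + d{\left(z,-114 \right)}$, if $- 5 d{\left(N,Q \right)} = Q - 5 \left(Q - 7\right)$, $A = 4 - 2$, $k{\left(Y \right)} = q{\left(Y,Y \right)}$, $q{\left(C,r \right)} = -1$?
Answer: $\frac{77099}{5} \approx 15420.0$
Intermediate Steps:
$y{\left(u \right)} = 2$ ($y{\left(u \right)} = 2 + 0 = 2$)
$k{\left(Y \right)} = -1$
$A = 2$ ($A = 4 - 2 = 2$)
$z = 1$ ($z = \left(2 - 1\right)^{2} = 1^{2} = 1$)
$d{\left(N,Q \right)} = -7 + \frac{4 Q}{5}$ ($d{\left(N,Q \right)} = - \frac{Q - 5 \left(Q - 7\right)}{5} = - \frac{Q - 5 \left(-7 + Q\right)}{5} = - \frac{Q - \left(-35 + 5 Q\right)}{5} = - \frac{35 - 4 Q}{5} = -7 + \frac{4 Q}{5}$)
$15518 + d{\left(z,-114 \right)} = 15518 + \left(-7 + \frac{4}{5} \left(-114\right)\right) = 15518 - \frac{491}{5} = \frac{77099}{5}$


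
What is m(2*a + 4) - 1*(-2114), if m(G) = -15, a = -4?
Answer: 2099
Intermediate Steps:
m(2*a + 4) - 1*(-2114) = -15 - 1*(-2114) = -15 + 2114 = 2099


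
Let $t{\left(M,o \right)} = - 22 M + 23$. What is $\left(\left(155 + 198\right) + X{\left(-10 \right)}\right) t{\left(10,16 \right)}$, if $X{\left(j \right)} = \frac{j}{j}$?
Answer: $-69738$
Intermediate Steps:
$X{\left(j \right)} = 1$
$t{\left(M,o \right)} = 23 - 22 M$
$\left(\left(155 + 198\right) + X{\left(-10 \right)}\right) t{\left(10,16 \right)} = \left(\left(155 + 198\right) + 1\right) \left(23 - 220\right) = \left(353 + 1\right) \left(23 - 220\right) = 354 \left(-197\right) = -69738$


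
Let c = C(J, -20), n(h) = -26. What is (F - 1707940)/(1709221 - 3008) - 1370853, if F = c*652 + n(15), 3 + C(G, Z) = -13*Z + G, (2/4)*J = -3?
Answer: -2338968754003/1706213 ≈ -1.3709e+6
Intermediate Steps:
J = -6 (J = 2*(-3) = -6)
C(G, Z) = -3 + G - 13*Z (C(G, Z) = -3 + (-13*Z + G) = -3 + (G - 13*Z) = -3 + G - 13*Z)
c = 251 (c = -3 - 6 - 13*(-20) = -3 - 6 + 260 = 251)
F = 163626 (F = 251*652 - 26 = 163652 - 26 = 163626)
(F - 1707940)/(1709221 - 3008) - 1370853 = (163626 - 1707940)/(1709221 - 3008) - 1370853 = -1544314/1706213 - 1370853 = -2338968754003/1706213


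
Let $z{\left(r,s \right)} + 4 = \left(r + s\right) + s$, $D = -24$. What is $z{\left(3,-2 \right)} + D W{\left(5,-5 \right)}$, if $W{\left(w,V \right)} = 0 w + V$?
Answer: $115$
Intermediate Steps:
$z{\left(r,s \right)} = -4 + r + 2 s$ ($z{\left(r,s \right)} = -4 + \left(\left(r + s\right) + s\right) = -4 + \left(r + 2 s\right) = -4 + r + 2 s$)
$W{\left(w,V \right)} = V$ ($W{\left(w,V \right)} = 0 + V = V$)
$z{\left(3,-2 \right)} + D W{\left(5,-5 \right)} = \left(-4 + 3 + 2 \left(-2\right)\right) - -120 = \left(-4 + 3 - 4\right) + 120 = -5 + 120 = 115$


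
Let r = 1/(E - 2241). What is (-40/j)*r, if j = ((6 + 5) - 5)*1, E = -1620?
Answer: 20/11583 ≈ 0.0017267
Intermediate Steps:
j = 6 (j = (11 - 5)*1 = 6*1 = 6)
r = -1/3861 (r = 1/(-1620 - 2241) = 1/(-3861) = -1/3861 ≈ -0.00025900)
(-40/j)*r = -40/6*(-1/3861) = -40*⅙*(-1/3861) = -20/3*(-1/3861) = 20/11583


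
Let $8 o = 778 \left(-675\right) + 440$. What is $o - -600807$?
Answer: $\frac{2140873}{4} \approx 5.3522 \cdot 10^{5}$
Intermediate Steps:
$o = - \frac{262355}{4}$ ($o = \frac{778 \left(-675\right) + 440}{8} = \frac{-525150 + 440}{8} = \frac{1}{8} \left(-524710\right) = - \frac{262355}{4} \approx -65589.0$)
$o - -600807 = - \frac{262355}{4} - -600807 = - \frac{262355}{4} + 600807 = \frac{2140873}{4}$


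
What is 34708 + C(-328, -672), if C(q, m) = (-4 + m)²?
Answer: 491684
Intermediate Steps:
34708 + C(-328, -672) = 34708 + (-4 - 672)² = 34708 + (-676)² = 34708 + 456976 = 491684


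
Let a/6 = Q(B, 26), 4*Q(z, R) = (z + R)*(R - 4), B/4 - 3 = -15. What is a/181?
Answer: -726/181 ≈ -4.0110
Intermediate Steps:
B = -48 (B = 12 + 4*(-15) = 12 - 60 = -48)
Q(z, R) = (-4 + R)*(R + z)/4 (Q(z, R) = ((z + R)*(R - 4))/4 = ((R + z)*(-4 + R))/4 = ((-4 + R)*(R + z))/4 = (-4 + R)*(R + z)/4)
a = -726 (a = 6*(-1*26 - 1*(-48) + (¼)*26² + (¼)*26*(-48)) = 6*(-26 + 48 + (¼)*676 - 312) = 6*(-26 + 48 + 169 - 312) = 6*(-121) = -726)
a/181 = -726/181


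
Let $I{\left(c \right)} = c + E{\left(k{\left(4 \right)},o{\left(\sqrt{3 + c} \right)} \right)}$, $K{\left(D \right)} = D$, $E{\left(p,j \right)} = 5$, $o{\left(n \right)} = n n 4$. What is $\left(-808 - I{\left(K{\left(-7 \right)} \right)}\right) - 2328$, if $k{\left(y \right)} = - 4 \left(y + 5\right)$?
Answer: $-3134$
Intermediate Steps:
$k{\left(y \right)} = -20 - 4 y$ ($k{\left(y \right)} = - 4 \left(5 + y\right) = -20 - 4 y$)
$o{\left(n \right)} = 4 n^{2}$ ($o{\left(n \right)} = n^{2} \cdot 4 = 4 n^{2}$)
$I{\left(c \right)} = 5 + c$ ($I{\left(c \right)} = c + 5 = 5 + c$)
$\left(-808 - I{\left(K{\left(-7 \right)} \right)}\right) - 2328 = \left(-808 - \left(5 - 7\right)\right) - 2328 = \left(-808 - -2\right) - 2328 = \left(-808 + 2\right) - 2328 = -806 - 2328 = -3134$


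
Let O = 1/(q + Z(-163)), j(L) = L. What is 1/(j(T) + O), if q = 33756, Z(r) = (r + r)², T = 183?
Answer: 140032/25625857 ≈ 0.0054645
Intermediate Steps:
Z(r) = 4*r² (Z(r) = (2*r)² = 4*r²)
O = 1/140032 (O = 1/(33756 + 4*(-163)²) = 1/(33756 + 4*26569) = 1/(33756 + 106276) = 1/140032 ≈ 7.1412e-6)
1/(j(T) + O) = 1/(183 + 1/140032) = 1/(25625857/140032) = 140032/25625857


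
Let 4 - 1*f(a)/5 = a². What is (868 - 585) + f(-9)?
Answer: -102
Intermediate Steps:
f(a) = 20 - 5*a²
(868 - 585) + f(-9) = (868 - 585) + (20 - 5*(-9)²) = 283 + (20 - 5*81) = 283 + (20 - 405) = 283 - 385 = -102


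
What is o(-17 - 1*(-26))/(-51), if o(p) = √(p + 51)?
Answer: -2*√15/51 ≈ -0.15188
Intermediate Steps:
o(p) = √(51 + p)
o(-17 - 1*(-26))/(-51) = √(51 + (-17 - 1*(-26)))/(-51) = -√(51 + (-17 + 26))/51 = -√(51 + 9)/51 = -2*√15/51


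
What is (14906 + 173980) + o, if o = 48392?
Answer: 237278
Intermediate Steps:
(14906 + 173980) + o = (14906 + 173980) + 48392 = 188886 + 48392 = 237278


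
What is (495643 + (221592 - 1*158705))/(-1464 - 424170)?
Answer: -279265/212817 ≈ -1.3122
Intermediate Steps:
(495643 + (221592 - 1*158705))/(-1464 - 424170) = (495643 + (221592 - 158705))/(-425634) = (495643 + 62887)*(-1/425634) = 558530*(-1/425634) = -279265/212817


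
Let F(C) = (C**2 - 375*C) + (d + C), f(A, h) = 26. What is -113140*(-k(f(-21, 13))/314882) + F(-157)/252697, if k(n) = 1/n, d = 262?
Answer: 178313768702/517203288901 ≈ 0.34477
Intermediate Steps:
F(C) = 262 + C**2 - 374*C (F(C) = (C**2 - 375*C) + (262 + C) = 262 + C**2 - 374*C)
-113140*(-k(f(-21, 13))/314882) + F(-157)/252697 = -113140/((-314882/(1/26))) + (262 + (-157)**2 - 374*(-157))/252697 = -113140/((-314882/1/26)) + (262 + 24649 + 58718)*(1/252697) = -113140/((-314882*26)) + 83629*(1/252697) = -113140/(-8186932) + 83629/252697 = -113140*(-1/8186932) + 83629/252697 = 28285/2046733 + 83629/252697 = 178313768702/517203288901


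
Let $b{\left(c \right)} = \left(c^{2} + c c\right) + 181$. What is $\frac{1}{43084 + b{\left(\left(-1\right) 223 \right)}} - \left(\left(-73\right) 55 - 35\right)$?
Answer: $\frac{578028151}{142723} \approx 4050.0$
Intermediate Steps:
$b{\left(c \right)} = 181 + 2 c^{2}$ ($b{\left(c \right)} = \left(c^{2} + c^{2}\right) + 181 = 2 c^{2} + 181 = 181 + 2 c^{2}$)
$\frac{1}{43084 + b{\left(\left(-1\right) 223 \right)}} - \left(\left(-73\right) 55 - 35\right) = \frac{1}{43084 + \left(181 + 2 \left(\left(-1\right) 223\right)^{2}\right)} - \left(\left(-73\right) 55 - 35\right) = \frac{1}{43084 + \left(181 + 2 \left(-223\right)^{2}\right)} - \left(-4015 - 35\right) = \frac{1}{43084 + \left(181 + 2 \cdot 49729\right)} - -4050 = \frac{1}{43084 + \left(181 + 99458\right)} + 4050 = \frac{1}{43084 + 99639} + 4050 = \frac{1}{142723} + 4050 = \frac{578028151}{142723}$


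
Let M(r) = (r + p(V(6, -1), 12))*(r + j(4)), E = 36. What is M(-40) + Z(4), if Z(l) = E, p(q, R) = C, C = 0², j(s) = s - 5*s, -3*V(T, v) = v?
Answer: 2276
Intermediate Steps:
V(T, v) = -v/3
j(s) = -4*s
C = 0
p(q, R) = 0
M(r) = r*(-16 + r) (M(r) = (r + 0)*(r - 4*4) = r*(r - 16) = r*(-16 + r))
Z(l) = 36
M(-40) + Z(4) = -40*(-16 - 40) + 36 = -40*(-56) + 36 = 2240 + 36 = 2276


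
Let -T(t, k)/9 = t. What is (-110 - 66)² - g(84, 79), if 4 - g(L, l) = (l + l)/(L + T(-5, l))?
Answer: 3995546/129 ≈ 30973.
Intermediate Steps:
T(t, k) = -9*t
g(L, l) = 4 - 2*l/(45 + L) (g(L, l) = 4 - (l + l)/(L - 9*(-5)) = 4 - 2*l/(L + 45) = 4 - 2*l/(45 + L))
(-110 - 66)² - g(84, 79) = (-110 - 66)² - 2*(90 - 1*79 + 2*84)/(45 + 84) = (-176)² - 2*(90 - 79 + 168)/129 = 30976 - 2*179/129 = 30976 - 1*358/129 = 30976 - 358/129 = 3995546/129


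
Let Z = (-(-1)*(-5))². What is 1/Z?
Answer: 1/25 ≈ 0.040000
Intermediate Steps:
Z = 25 (Z = (-1*5)² = (-5)² = 25)
1/Z = 1/25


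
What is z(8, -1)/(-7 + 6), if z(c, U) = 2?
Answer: -2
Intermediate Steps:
z(8, -1)/(-7 + 6) = 2/(-7 + 6) = 2/(-1) = 2*(-1) = -2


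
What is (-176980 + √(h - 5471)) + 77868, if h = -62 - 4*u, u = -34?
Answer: -99112 + I*√5397 ≈ -99112.0 + 73.464*I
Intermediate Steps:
h = 74 (h = -62 - 4*(-34) = -62 + 136 = 74)
(-176980 + √(h - 5471)) + 77868 = (-176980 + √(74 - 5471)) + 77868 = (-176980 + √(-5397)) + 77868 = (-176980 + I*√5397) + 77868 = -99112 + I*√5397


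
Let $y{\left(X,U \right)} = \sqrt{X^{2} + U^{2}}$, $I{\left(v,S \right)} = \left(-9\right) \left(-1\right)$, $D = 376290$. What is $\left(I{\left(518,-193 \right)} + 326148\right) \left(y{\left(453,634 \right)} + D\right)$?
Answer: $122729617530 + 326157 \sqrt{607165} \approx 1.2298 \cdot 10^{11}$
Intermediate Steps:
$I{\left(v,S \right)} = 9$
$y{\left(X,U \right)} = \sqrt{U^{2} + X^{2}}$
$\left(I{\left(518,-193 \right)} + 326148\right) \left(y{\left(453,634 \right)} + D\right) = \left(9 + 326148\right) \left(\sqrt{634^{2} + 453^{2}} + 376290\right) = 326157 \left(\sqrt{401956 + 205209} + 376290\right) = 326157 \left(\sqrt{607165} + 376290\right) = 326157 \left(376290 + \sqrt{607165}\right) = 122729617530 + 326157 \sqrt{607165}$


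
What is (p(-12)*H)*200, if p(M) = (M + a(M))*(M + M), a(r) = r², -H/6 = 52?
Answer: 197683200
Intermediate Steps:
H = -312 (H = -6*52 = -312)
p(M) = 2*M*(M + M²) (p(M) = (M + M²)*(M + M) = (M + M²)*(2*M) = 2*M*(M + M²))
(p(-12)*H)*200 = ((2*(-12)²*(1 - 12))*(-312))*200 = ((2*144*(-11))*(-312))*200 = -3168*(-312)*200 = 988416*200 = 197683200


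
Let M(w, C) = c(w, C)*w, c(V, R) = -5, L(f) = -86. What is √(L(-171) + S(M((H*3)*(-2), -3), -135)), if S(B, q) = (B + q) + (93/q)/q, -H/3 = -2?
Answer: 2*I*√186783/135 ≈ 6.4027*I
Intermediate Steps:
H = 6 (H = -3*(-2) = 6)
M(w, C) = -5*w
S(B, q) = B + q + 93/q² (S(B, q) = (B + q) + 93/q² = B + q + 93/q²)
√(L(-171) + S(M((H*3)*(-2), -3), -135)) = √(-86 + (-5*6*3*(-2) - 135 + 93/(-135)²)) = √(-86 + (-90*(-2) - 135 + 93*(1/18225))) = √(-86 + (-5*(-36) - 135 + 31/6075)) = √(-86 + (180 - 135 + 31/6075)) = √(-86 + 273406/6075) = √(-249044/6075) = 2*I*√186783/135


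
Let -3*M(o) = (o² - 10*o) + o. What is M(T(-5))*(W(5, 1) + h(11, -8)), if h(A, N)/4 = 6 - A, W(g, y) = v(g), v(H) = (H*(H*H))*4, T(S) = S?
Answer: -11200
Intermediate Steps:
v(H) = 4*H³ (v(H) = (H*H²)*4 = H³*4 = 4*H³)
W(g, y) = 4*g³
M(o) = 3*o - o²/3 (M(o) = -((o² - 10*o) + o)/3 = -(o² - 9*o)/3 = 3*o - o²/3)
h(A, N) = 24 - 4*A (h(A, N) = 4*(6 - A) = 24 - 4*A)
M(T(-5))*(W(5, 1) + h(11, -8)) = ((⅓)*(-5)*(9 - 1*(-5)))*(4*5³ + (24 - 4*11)) = ((⅓)*(-5)*(9 + 5))*(4*125 + (24 - 44)) = ((⅓)*(-5)*14)*(500 - 20) = -70/3*480 = -11200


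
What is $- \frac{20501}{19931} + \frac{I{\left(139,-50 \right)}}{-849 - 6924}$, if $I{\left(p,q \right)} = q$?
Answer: $- \frac{8334617}{8153877} \approx -1.0222$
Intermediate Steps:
$- \frac{20501}{19931} + \frac{I{\left(139,-50 \right)}}{-849 - 6924} = - \frac{20501}{19931} - \frac{50}{-849 - 6924} = \left(-20501\right) \frac{1}{19931} - \frac{50}{-7773} = - \frac{1079}{1049} - - \frac{50}{7773} = - \frac{1079}{1049} + \frac{50}{7773} = - \frac{8334617}{8153877}$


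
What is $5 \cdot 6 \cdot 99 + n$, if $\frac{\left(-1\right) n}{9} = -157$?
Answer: $4383$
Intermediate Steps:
$n = 1413$ ($n = \left(-9\right) \left(-157\right) = 1413$)
$5 \cdot 6 \cdot 99 + n = 5 \cdot 6 \cdot 99 + 1413 = 30 \cdot 99 + 1413 = 2970 + 1413 = 4383$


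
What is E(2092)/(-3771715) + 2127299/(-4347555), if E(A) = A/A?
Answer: -1604713979068/3279547681365 ≈ -0.48931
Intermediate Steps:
E(A) = 1
E(2092)/(-3771715) + 2127299/(-4347555) = 1/(-3771715) + 2127299/(-4347555) = 1*(-1/3771715) + 2127299*(-1/4347555) = -1/3771715 - 2127299/4347555 = -1604713979068/3279547681365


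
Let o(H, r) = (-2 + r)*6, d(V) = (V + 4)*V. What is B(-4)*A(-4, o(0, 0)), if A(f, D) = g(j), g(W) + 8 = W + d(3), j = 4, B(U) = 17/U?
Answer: -289/4 ≈ -72.250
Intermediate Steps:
d(V) = V*(4 + V) (d(V) = (4 + V)*V = V*(4 + V))
o(H, r) = -12 + 6*r
g(W) = 13 + W (g(W) = -8 + (W + 3*(4 + 3)) = -8 + (W + 3*7) = -8 + (W + 21) = -8 + (21 + W) = 13 + W)
A(f, D) = 17 (A(f, D) = 13 + 4 = 17)
B(-4)*A(-4, o(0, 0)) = (17/(-4))*17 = (17*(-¼))*17 = -17/4*17 = -289/4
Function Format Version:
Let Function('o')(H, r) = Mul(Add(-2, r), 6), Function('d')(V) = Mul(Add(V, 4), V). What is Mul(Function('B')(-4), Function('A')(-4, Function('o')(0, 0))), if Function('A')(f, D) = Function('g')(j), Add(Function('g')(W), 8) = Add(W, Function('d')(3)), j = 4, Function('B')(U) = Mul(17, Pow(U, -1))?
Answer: Rational(-289, 4) ≈ -72.250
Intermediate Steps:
Function('d')(V) = Mul(V, Add(4, V)) (Function('d')(V) = Mul(Add(4, V), V) = Mul(V, Add(4, V)))
Function('o')(H, r) = Add(-12, Mul(6, r))
Function('g')(W) = Add(13, W) (Function('g')(W) = Add(-8, Add(W, Mul(3, Add(4, 3)))) = Add(-8, Add(W, Mul(3, 7))) = Add(-8, Add(W, 21)) = Add(-8, Add(21, W)) = Add(13, W))
Function('A')(f, D) = 17 (Function('A')(f, D) = Add(13, 4) = 17)
Mul(Function('B')(-4), Function('A')(-4, Function('o')(0, 0))) = Mul(Mul(17, Pow(-4, -1)), 17) = Mul(Mul(17, Rational(-1, 4)), 17) = Mul(Rational(-17, 4), 17) = Rational(-289, 4)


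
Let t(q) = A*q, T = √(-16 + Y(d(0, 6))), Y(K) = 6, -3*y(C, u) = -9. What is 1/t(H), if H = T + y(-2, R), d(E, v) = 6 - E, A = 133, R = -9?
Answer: 3/2527 - I*√10/2527 ≈ 0.0011872 - 0.0012514*I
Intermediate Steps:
y(C, u) = 3 (y(C, u) = -⅓*(-9) = 3)
T = I*√10 (T = √(-16 + 6) = √(-10) = I*√10 ≈ 3.1623*I)
H = 3 + I*√10 (H = I*√10 + 3 = 3 + I*√10 ≈ 3.0 + 3.1623*I)
t(q) = 133*q
1/t(H) = 1/(133*(3 + I*√10)) = 1/(399 + 133*I*√10)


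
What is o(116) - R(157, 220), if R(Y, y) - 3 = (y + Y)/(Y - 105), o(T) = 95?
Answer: 339/4 ≈ 84.750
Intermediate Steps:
R(Y, y) = 3 + (Y + y)/(-105 + Y) (R(Y, y) = 3 + (y + Y)/(Y - 105) = 3 + (Y + y)/(-105 + Y))
o(116) - R(157, 220) = 95 - (-315 + 220 + 4*157)/(-105 + 157) = 95 - (-315 + 220 + 628)/52 = 95 - 533/52 = 95 - 1*41/4 = 95 - 41/4 = 339/4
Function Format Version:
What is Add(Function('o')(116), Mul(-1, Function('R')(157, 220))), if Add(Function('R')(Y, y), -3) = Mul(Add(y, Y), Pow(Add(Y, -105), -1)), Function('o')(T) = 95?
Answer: Rational(339, 4) ≈ 84.750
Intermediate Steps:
Function('R')(Y, y) = Add(3, Mul(Pow(Add(-105, Y), -1), Add(Y, y))) (Function('R')(Y, y) = Add(3, Mul(Add(y, Y), Pow(Add(Y, -105), -1))) = Add(3, Mul(Add(Y, y), Pow(Add(-105, Y), -1))) = Add(3, Mul(Pow(Add(-105, Y), -1), Add(Y, y))))
Add(Function('o')(116), Mul(-1, Function('R')(157, 220))) = Add(95, Mul(-1, Mul(Pow(Add(-105, 157), -1), Add(-315, 220, Mul(4, 157))))) = Add(95, Mul(-1, Mul(Pow(52, -1), Add(-315, 220, 628)))) = Add(95, Mul(-1, Mul(Rational(1, 52), 533))) = Add(95, Mul(-1, Rational(41, 4))) = Add(95, Rational(-41, 4)) = Rational(339, 4)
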